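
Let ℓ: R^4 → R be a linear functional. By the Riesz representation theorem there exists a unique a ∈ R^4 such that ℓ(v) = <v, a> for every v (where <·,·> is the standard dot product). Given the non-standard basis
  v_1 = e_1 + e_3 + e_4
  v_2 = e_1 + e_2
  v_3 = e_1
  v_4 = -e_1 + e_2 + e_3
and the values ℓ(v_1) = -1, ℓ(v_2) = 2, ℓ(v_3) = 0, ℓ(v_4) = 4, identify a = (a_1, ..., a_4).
a = (0, 2, 2, -3)

Write a = (a_1, ..., a_4) in the standard basis. For each basis vector v_i, ℓ(v_i) = <v_i, a> is a linear equation in the a_j's. Collect the n equations into a matrix system V a = ℓ, where row i of V is v_i (expressed in the standard basis). Since V is invertible (lower-triangular with 1s on the diagonal, up to permutation), solve by back-substitution:
  V =
[[1, 0, 1, 1],
 [1, 1, 0, 0],
 [1, 0, 0, 0],
 [-1, 1, 1, 0]]
  V a = (-1, 2, 0, 4)
Solving gives a = (0, 2, 2, -3).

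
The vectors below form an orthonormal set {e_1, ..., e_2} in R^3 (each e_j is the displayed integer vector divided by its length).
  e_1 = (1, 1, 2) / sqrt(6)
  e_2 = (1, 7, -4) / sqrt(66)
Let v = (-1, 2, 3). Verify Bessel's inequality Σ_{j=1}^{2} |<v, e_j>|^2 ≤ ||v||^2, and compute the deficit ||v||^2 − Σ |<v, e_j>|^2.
Σ |<v, e_j>|^2 = 90/11; ||v||^2 = 14; deficit = 64/11

Write each e_j = u_j / sqrt(<u_j, u_j>) where u_j is the displayed integer vector. Then <v, e_j> = <v, u_j> / sqrt(<u_j, u_j>), so |<v, e_j>|^2 = <v, u_j>^2 / <u_j, u_j>.
Coefficients: <v, e_1> = 7/sqrt(6), <v, e_2> = 1/sqrt(66).
Square and sum: Σ |<v, e_j>|^2 = 90/11.
Compute ||v||^2 = v·v = 14.
Deficit = 14 − 90/11 = 64/11 ≥ 0, confirming Bessel's inequality. (The deficit equals ||v − Σ <v,e_j> e_j||^2, the squared distance from v to span{e_j}.)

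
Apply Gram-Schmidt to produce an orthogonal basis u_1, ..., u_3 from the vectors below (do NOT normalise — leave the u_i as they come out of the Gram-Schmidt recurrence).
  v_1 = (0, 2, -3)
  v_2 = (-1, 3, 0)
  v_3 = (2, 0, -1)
Orthogonal basis:
  u_1 = (0, 2, -3)
  u_2 = (-1, 27/13, 18/13)
  u_3 = (72/47, 24/47, 16/47)

Apply the Gram-Schmidt recurrence
  u_1 = v_1
  u_i = v_i − Σ_{j<i} ((v_i · u_j) / (u_j · u_j)) · u_j.

Step by step this gives:
  u_1 = (0, 2, -3)
  u_2 = (-1, 27/13, 18/13)
  u_3 = (72/47, 24/47, 16/47)

Orthogonality check:
  u_2 · u_1 = 0 (should be 0)
  u_3 · u_1 = 0 (should be 0)
  u_3 · u_2 = 0 (should be 0)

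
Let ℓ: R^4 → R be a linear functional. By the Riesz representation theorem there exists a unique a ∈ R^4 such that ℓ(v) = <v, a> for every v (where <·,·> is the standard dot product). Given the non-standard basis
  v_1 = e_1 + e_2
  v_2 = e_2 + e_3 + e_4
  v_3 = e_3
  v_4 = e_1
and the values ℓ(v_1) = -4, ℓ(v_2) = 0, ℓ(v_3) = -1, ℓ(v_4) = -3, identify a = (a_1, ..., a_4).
a = (-3, -1, -1, 2)

Write a = (a_1, ..., a_4) in the standard basis. For each basis vector v_i, ℓ(v_i) = <v_i, a> is a linear equation in the a_j's. Collect the n equations into a matrix system V a = ℓ, where row i of V is v_i (expressed in the standard basis). Since V is invertible (lower-triangular with 1s on the diagonal, up to permutation), solve by back-substitution:
  V =
[[1, 1, 0, 0],
 [0, 1, 1, 1],
 [0, 0, 1, 0],
 [1, 0, 0, 0]]
  V a = (-4, 0, -1, -3)
Solving gives a = (-3, -1, -1, 2).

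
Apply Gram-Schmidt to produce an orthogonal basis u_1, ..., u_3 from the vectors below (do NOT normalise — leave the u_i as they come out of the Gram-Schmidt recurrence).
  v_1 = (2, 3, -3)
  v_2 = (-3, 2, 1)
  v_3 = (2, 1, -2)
Orthogonal basis:
  u_1 = (2, 3, -3)
  u_2 = (-30/11, 53/22, 13/22)
  u_3 = (-9/299, -7/299, -1/23)

Apply the Gram-Schmidt recurrence
  u_1 = v_1
  u_i = v_i − Σ_{j<i} ((v_i · u_j) / (u_j · u_j)) · u_j.

Step by step this gives:
  u_1 = (2, 3, -3)
  u_2 = (-30/11, 53/22, 13/22)
  u_3 = (-9/299, -7/299, -1/23)

Orthogonality check:
  u_2 · u_1 = 0 (should be 0)
  u_3 · u_1 = 0 (should be 0)
  u_3 · u_2 = 0 (should be 0)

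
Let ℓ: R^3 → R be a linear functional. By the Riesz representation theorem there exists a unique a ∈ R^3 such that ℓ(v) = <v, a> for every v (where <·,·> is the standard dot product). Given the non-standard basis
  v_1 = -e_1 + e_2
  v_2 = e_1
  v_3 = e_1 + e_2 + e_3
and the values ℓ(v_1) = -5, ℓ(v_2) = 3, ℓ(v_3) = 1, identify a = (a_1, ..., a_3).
a = (3, -2, 0)

Write a = (a_1, ..., a_3) in the standard basis. For each basis vector v_i, ℓ(v_i) = <v_i, a> is a linear equation in the a_j's. Collect the n equations into a matrix system V a = ℓ, where row i of V is v_i (expressed in the standard basis). Since V is invertible (lower-triangular with 1s on the diagonal, up to permutation), solve by back-substitution:
  V =
[[-1, 1, 0],
 [1, 0, 0],
 [1, 1, 1]]
  V a = (-5, 3, 1)
Solving gives a = (3, -2, 0).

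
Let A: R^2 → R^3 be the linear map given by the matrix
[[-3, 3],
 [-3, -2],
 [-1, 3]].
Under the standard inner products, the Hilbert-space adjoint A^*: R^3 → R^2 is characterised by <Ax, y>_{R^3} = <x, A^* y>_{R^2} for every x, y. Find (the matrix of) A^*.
A^* = A^T =
[[-3, -3, -1],
 [3, -2, 3]]

For real matrices with standard dot products, the defining identity <Ax, y> = <x, A^* y> gives (Ax)^T y = x^T (A^*) y, i.e. x^T A^T y = x^T (A^*) y. Since this holds for all x, y, we must have A^* = A^T. Therefore
A^* =
[[-3, -3, -1],
 [3, -2, 3]].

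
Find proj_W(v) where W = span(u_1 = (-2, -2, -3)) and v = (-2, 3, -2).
proj_W(v) = (-8/17, -8/17, -12/17)

Set up U = [u_1 | ... | u_1] ∈ R^(3×1). The projector onto W = col(U) is P = U (U^T U)^(-1) U^T.
Compute U^T U =
  [17],
and U^T v = (4).
Solve U^T U · c = U^T v for the coefficients: c = (4/17). The projection is proj_W(v) = U c.
Check: (v - proj_W(v)) · u_1 = 0  (should be 0).
Result: proj_W(v) = (-8/17, -8/17, -12/17).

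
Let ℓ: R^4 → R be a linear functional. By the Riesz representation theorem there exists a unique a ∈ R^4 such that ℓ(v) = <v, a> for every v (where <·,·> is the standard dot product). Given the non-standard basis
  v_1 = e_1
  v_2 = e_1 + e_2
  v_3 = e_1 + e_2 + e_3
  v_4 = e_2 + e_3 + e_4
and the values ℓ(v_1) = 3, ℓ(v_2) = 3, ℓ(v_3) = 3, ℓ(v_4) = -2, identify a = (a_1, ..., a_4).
a = (3, 0, 0, -2)

Write a = (a_1, ..., a_4) in the standard basis. For each basis vector v_i, ℓ(v_i) = <v_i, a> is a linear equation in the a_j's. Collect the n equations into a matrix system V a = ℓ, where row i of V is v_i (expressed in the standard basis). Since V is invertible (lower-triangular with 1s on the diagonal, up to permutation), solve by back-substitution:
  V =
[[1, 0, 0, 0],
 [1, 1, 0, 0],
 [1, 1, 1, 0],
 [0, 1, 1, 1]]
  V a = (3, 3, 3, -2)
Solving gives a = (3, 0, 0, -2).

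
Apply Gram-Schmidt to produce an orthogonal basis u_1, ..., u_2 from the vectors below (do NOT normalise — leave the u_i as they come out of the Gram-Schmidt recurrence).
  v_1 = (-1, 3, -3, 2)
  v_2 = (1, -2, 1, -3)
Orthogonal basis:
  u_1 = (-1, 3, -3, 2)
  u_2 = (7/23, 2/23, -25/23, -37/23)

Apply the Gram-Schmidt recurrence
  u_1 = v_1
  u_i = v_i − Σ_{j<i} ((v_i · u_j) / (u_j · u_j)) · u_j.

Step by step this gives:
  u_1 = (-1, 3, -3, 2)
  u_2 = (7/23, 2/23, -25/23, -37/23)

Orthogonality check:
  u_2 · u_1 = 0 (should be 0)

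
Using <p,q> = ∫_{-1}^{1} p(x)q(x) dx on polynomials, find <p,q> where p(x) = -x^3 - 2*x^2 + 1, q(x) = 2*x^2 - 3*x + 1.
<p,q> = 8/5

Expand the product: p(x)·q(x) = -2*x^5 - x^4 + 5*x^3 - 3*x + 1.
∫_{-1}^{1} of each monomial x^k gives [2/(k+1) if k even, 0 if k odd]. Integrating term-by-term (or equivalently evaluating the antiderivative F(x) = -x^6/3 - x^5/5 + 5*x^4/4 - 3*x^2/2 + x at the endpoints):
  F(1) − F(−1) = 13/60 − (-83/60) = 8/5.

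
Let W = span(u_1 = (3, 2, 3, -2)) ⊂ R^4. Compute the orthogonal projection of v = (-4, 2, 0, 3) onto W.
proj_W(v) = (-21/13, -14/13, -21/13, 14/13)

Set up U = [u_1 | ... | u_1] ∈ R^(4×1). The projector onto W = col(U) is P = U (U^T U)^(-1) U^T.
Compute U^T U =
  [26],
and U^T v = (-14).
Solve U^T U · c = U^T v for the coefficients: c = (-7/13). The projection is proj_W(v) = U c.
Check: (v - proj_W(v)) · u_1 = 0  (should be 0).
Result: proj_W(v) = (-21/13, -14/13, -21/13, 14/13).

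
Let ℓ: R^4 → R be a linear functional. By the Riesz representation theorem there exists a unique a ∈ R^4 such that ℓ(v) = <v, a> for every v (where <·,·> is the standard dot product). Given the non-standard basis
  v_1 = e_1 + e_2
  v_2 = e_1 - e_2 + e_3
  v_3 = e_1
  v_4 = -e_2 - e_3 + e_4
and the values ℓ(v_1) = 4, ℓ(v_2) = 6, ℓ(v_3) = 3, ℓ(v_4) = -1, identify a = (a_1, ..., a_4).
a = (3, 1, 4, 4)

Write a = (a_1, ..., a_4) in the standard basis. For each basis vector v_i, ℓ(v_i) = <v_i, a> is a linear equation in the a_j's. Collect the n equations into a matrix system V a = ℓ, where row i of V is v_i (expressed in the standard basis). Since V is invertible (lower-triangular with 1s on the diagonal, up to permutation), solve by back-substitution:
  V =
[[1, 1, 0, 0],
 [1, -1, 1, 0],
 [1, 0, 0, 0],
 [0, -1, -1, 1]]
  V a = (4, 6, 3, -1)
Solving gives a = (3, 1, 4, 4).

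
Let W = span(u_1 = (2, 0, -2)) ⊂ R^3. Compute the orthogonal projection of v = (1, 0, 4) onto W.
proj_W(v) = (-3/2, 0, 3/2)

Set up U = [u_1 | ... | u_1] ∈ R^(3×1). The projector onto W = col(U) is P = U (U^T U)^(-1) U^T.
Compute U^T U =
  [8],
and U^T v = (-6).
Solve U^T U · c = U^T v for the coefficients: c = (-3/4). The projection is proj_W(v) = U c.
Check: (v - proj_W(v)) · u_1 = 0  (should be 0).
Result: proj_W(v) = (-3/2, 0, 3/2).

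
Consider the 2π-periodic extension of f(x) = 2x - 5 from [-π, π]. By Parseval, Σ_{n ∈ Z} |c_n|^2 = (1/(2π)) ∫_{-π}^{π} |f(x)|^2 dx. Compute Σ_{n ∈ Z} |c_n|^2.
Σ |c_n|^2 = 4π^2/3 + 25

Expand and integrate term by term over [-π, π]:
  ∫ (2x)^2 dx = 4·(2π^3/3); ∫ 2·2·(-5)·x dx = 0 (odd integrand); ∫ (-5)^2 dx = 25·2π.
So (1/(2π)) ∫_{-π}^{π} (2x - 5)^2 dx = 4π^2/3 + 25 = 4π^2/3 + 25.
Parseval ⇒ Σ |c_n|^2 = 4π^2/3 + 25.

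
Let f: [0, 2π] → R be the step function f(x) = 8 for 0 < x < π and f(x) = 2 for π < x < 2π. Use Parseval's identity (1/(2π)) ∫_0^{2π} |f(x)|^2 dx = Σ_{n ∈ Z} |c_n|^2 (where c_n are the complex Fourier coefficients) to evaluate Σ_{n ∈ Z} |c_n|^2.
Σ |c_n|^2 = 34

Parseval equates the L^2 energy of f (normalised by 1/(2π)) with the ℓ^2 sum of its Fourier coefficients: (1/(2π)) ∫_0^{2π} |f|^2 = Σ |c_n|^2.
Compute the left side: (1/(2π)) [∫_0^π 8^2 dx + ∫_π^{2π} 2^2 dx] = (1/(2π)) · (64π + 4π) = (64 + 4)/2 = 34.
So Σ_{n ∈ Z} |c_n|^2 = 34.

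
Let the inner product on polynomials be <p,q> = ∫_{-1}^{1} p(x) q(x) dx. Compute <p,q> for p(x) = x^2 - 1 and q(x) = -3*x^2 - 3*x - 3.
<p,q> = 24/5

Expand the product: p(x)·q(x) = -3*x^4 - 3*x^3 + 3*x + 3.
∫_{-1}^{1} of each monomial x^k gives [2/(k+1) if k even, 0 if k odd]. Integrating term-by-term (or equivalently evaluating the antiderivative F(x) = -3*x^5/5 - 3*x^4/4 + 3*x^2/2 + 3*x at the endpoints):
  F(1) − F(−1) = 63/20 − (-33/20) = 24/5.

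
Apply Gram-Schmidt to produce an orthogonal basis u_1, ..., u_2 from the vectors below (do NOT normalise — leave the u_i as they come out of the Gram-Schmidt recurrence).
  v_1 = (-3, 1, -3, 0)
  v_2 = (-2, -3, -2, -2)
Orthogonal basis:
  u_1 = (-3, 1, -3, 0)
  u_2 = (-11/19, -66/19, -11/19, -2)

Apply the Gram-Schmidt recurrence
  u_1 = v_1
  u_i = v_i − Σ_{j<i} ((v_i · u_j) / (u_j · u_j)) · u_j.

Step by step this gives:
  u_1 = (-3, 1, -3, 0)
  u_2 = (-11/19, -66/19, -11/19, -2)

Orthogonality check:
  u_2 · u_1 = 0 (should be 0)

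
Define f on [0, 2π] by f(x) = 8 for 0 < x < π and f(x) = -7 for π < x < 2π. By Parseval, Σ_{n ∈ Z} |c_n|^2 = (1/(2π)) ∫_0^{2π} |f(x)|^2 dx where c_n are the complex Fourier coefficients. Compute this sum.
Σ |c_n|^2 = 113/2

Parseval equates the L^2 energy of f (normalised by 1/(2π)) with the ℓ^2 sum of its Fourier coefficients: (1/(2π)) ∫_0^{2π} |f|^2 = Σ |c_n|^2.
Compute the left side: (1/(2π)) [∫_0^π 8^2 dx + ∫_π^{2π} (-7)^2 dx] = (1/(2π)) · (64π + 49π) = (64 + 49)/2 = 113/2.
So Σ_{n ∈ Z} |c_n|^2 = 113/2.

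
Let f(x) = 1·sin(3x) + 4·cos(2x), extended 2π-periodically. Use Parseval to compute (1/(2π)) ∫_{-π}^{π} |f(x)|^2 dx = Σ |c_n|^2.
Σ |c_n|^2 = 17/2

Expand |f|^2 and use orthogonality of {sin(nx), cos(mx)} on [-π, π]:
  ∫_{-π}^{π} sin(nx)^2 dx = π, ∫ cos(mx)^2 dx = π, and cross terms integrate to 0.
So ∫_{-π}^{π} f(x)^2 dx = 1^2 · π + 4^2 · π = (1 + 16)π.
Divide by 2π: (1 + 16)/2 = 17/2.
By Parseval, this equals Σ |c_n|^2.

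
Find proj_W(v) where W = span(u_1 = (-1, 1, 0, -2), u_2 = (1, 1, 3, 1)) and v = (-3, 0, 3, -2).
proj_W(v) = (-27/34, 65/34, 57/34, -73/34)

Set up U = [u_1 | ... | u_2] ∈ R^(4×2). The projector onto W = col(U) is P = U (U^T U)^(-1) U^T.
Compute U^T U =
  [6, -2]
  [-2, 12],
and U^T v = (7, 4).
Solve U^T U · c = U^T v for the coefficients: c = (23/17, 19/34). The projection is proj_W(v) = U c.
Check: (v - proj_W(v)) · u_1 = 0  (should be 0).
Check: (v - proj_W(v)) · u_2 = 0  (should be 0).
Result: proj_W(v) = (-27/34, 65/34, 57/34, -73/34).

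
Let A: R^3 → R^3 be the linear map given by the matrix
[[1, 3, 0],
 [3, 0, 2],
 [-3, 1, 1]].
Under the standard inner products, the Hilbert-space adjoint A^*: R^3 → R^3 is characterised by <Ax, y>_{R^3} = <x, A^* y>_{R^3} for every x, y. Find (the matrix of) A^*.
A^* = A^T =
[[1, 3, -3],
 [3, 0, 1],
 [0, 2, 1]]

For real matrices with standard dot products, the defining identity <Ax, y> = <x, A^* y> gives (Ax)^T y = x^T (A^*) y, i.e. x^T A^T y = x^T (A^*) y. Since this holds for all x, y, we must have A^* = A^T. Therefore
A^* =
[[1, 3, -3],
 [3, 0, 1],
 [0, 2, 1]].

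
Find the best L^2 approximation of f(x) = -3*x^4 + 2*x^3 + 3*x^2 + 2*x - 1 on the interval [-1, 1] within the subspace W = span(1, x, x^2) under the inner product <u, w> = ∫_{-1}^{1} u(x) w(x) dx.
g(x) = 3*x^2/7 + 16*x/5 - 26/35

The best approximation g ∈ W is the orthogonal projection of f onto W. Writing g = a_0 + a_1 x + a_2 x^2, the coefficients solve the normal equations G · a = b where
  G_{ij} = <φ_i, φ_j> and b_i = <f, φ_i>, with φ_0 = 1, φ_1 = x, φ_2 = x^2.
G =
  [2, 0, 2/3]
  [0, 2/3, 0]
  [2/3, 0, 2/5],
b = (-6/5, 32/15, -34/105).
Solving gives a_0 = -26/35, a_1 = 16/5, a_2 = 3/7, so
  g(x) = 3*x^2/7 + 16*x/5 - 26/35.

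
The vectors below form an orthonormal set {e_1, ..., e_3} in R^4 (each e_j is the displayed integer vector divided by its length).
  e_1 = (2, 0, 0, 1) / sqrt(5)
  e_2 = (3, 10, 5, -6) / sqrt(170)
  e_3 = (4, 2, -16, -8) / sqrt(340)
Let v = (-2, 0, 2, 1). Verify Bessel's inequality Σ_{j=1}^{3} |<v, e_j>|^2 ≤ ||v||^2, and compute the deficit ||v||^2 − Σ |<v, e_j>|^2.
Σ |<v, e_j>|^2 = 43/5; ||v||^2 = 9; deficit = 2/5

Write each e_j = u_j / sqrt(<u_j, u_j>) where u_j is the displayed integer vector. Then <v, e_j> = <v, u_j> / sqrt(<u_j, u_j>), so |<v, e_j>|^2 = <v, u_j>^2 / <u_j, u_j>.
Coefficients: <v, e_1> = -3/sqrt(5), <v, e_2> = -2/sqrt(170), <v, e_3> = -48/sqrt(340).
Square and sum: Σ |<v, e_j>|^2 = 43/5.
Compute ||v||^2 = v·v = 9.
Deficit = 9 − 43/5 = 2/5 ≥ 0, confirming Bessel's inequality. (The deficit equals ||v − Σ <v,e_j> e_j||^2, the squared distance from v to span{e_j}.)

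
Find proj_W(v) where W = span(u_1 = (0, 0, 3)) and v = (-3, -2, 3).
proj_W(v) = (0, 0, 3)

Set up U = [u_1 | ... | u_1] ∈ R^(3×1). The projector onto W = col(U) is P = U (U^T U)^(-1) U^T.
Compute U^T U =
  [9],
and U^T v = (9).
Solve U^T U · c = U^T v for the coefficients: c = (1). The projection is proj_W(v) = U c.
Check: (v - proj_W(v)) · u_1 = 0  (should be 0).
Result: proj_W(v) = (0, 0, 3).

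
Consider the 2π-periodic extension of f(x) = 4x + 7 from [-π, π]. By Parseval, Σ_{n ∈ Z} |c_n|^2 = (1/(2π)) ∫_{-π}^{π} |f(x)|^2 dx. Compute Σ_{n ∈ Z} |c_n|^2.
Σ |c_n|^2 = 16π^2/3 + 49

Expand and integrate term by term over [-π, π]:
  ∫ (4x)^2 dx = 16·(2π^3/3); ∫ 2·4·(7)·x dx = 0 (odd integrand); ∫ 7^2 dx = 49·2π.
So (1/(2π)) ∫_{-π}^{π} (4x + 7)^2 dx = 16π^2/3 + 49 = 16π^2/3 + 49.
Parseval ⇒ Σ |c_n|^2 = 16π^2/3 + 49.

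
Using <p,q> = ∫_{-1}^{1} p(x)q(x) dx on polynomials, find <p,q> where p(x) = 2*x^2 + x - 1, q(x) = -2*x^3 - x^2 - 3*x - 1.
<p,q> = -34/15

Expand the product: p(x)·q(x) = -4*x^5 - 4*x^4 - 5*x^3 - 4*x^2 + 2*x + 1.
∫_{-1}^{1} of each monomial x^k gives [2/(k+1) if k even, 0 if k odd]. Integrating term-by-term (or equivalently evaluating the antiderivative F(x) = -2*x^6/3 - 4*x^5/5 - 5*x^4/4 - 4*x^3/3 + x^2 + x at the endpoints):
  F(1) − F(−1) = -41/20 − (13/60) = -34/15.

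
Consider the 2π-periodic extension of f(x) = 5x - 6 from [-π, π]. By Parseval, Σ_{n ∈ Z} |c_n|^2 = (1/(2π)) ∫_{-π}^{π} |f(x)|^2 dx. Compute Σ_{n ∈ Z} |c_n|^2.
Σ |c_n|^2 = 25π^2/3 + 36

Expand and integrate term by term over [-π, π]:
  ∫ (5x)^2 dx = 25·(2π^3/3); ∫ 2·5·(-6)·x dx = 0 (odd integrand); ∫ (-6)^2 dx = 36·2π.
So (1/(2π)) ∫_{-π}^{π} (5x - 6)^2 dx = 25π^2/3 + 36 = 25π^2/3 + 36.
Parseval ⇒ Σ |c_n|^2 = 25π^2/3 + 36.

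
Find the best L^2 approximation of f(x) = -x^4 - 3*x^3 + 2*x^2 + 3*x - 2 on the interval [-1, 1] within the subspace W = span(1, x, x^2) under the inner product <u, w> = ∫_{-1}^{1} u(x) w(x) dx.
g(x) = 8*x^2/7 + 6*x/5 - 67/35

The best approximation g ∈ W is the orthogonal projection of f onto W. Writing g = a_0 + a_1 x + a_2 x^2, the coefficients solve the normal equations G · a = b where
  G_{ij} = <φ_i, φ_j> and b_i = <f, φ_i>, with φ_0 = 1, φ_1 = x, φ_2 = x^2.
G =
  [2, 0, 2/3]
  [0, 2/3, 0]
  [2/3, 0, 2/5],
b = (-46/15, 4/5, -86/105).
Solving gives a_0 = -67/35, a_1 = 6/5, a_2 = 8/7, so
  g(x) = 8*x^2/7 + 6*x/5 - 67/35.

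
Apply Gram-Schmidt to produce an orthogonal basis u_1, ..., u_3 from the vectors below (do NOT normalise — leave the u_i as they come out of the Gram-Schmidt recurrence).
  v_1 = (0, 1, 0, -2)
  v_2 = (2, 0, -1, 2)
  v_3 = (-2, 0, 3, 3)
Orthogonal basis:
  u_1 = (0, 1, 0, -2)
  u_2 = (2, 4/5, -1, 2/5)
  u_3 = (0, 2, 2, 1)

Apply the Gram-Schmidt recurrence
  u_1 = v_1
  u_i = v_i − Σ_{j<i} ((v_i · u_j) / (u_j · u_j)) · u_j.

Step by step this gives:
  u_1 = (0, 1, 0, -2)
  u_2 = (2, 4/5, -1, 2/5)
  u_3 = (0, 2, 2, 1)

Orthogonality check:
  u_2 · u_1 = 0 (should be 0)
  u_3 · u_1 = 0 (should be 0)
  u_3 · u_2 = 0 (should be 0)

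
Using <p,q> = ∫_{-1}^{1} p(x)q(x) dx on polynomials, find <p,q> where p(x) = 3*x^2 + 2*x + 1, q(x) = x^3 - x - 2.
<p,q> = -128/15

Expand the product: p(x)·q(x) = 3*x^5 + 2*x^4 - 2*x^3 - 8*x^2 - 5*x - 2.
∫_{-1}^{1} of each monomial x^k gives [2/(k+1) if k even, 0 if k odd]. Integrating term-by-term (or equivalently evaluating the antiderivative F(x) = x^6/2 + 2*x^5/5 - x^4/2 - 8*x^3/3 - 5*x^2/2 - 2*x at the endpoints):
  F(1) − F(−1) = -203/30 − (53/30) = -128/15.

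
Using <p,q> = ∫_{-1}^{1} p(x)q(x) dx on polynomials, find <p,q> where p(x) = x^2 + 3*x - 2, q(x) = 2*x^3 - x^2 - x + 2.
<p,q> = -16/3

Expand the product: p(x)·q(x) = 2*x^5 + 5*x^4 - 8*x^3 + x^2 + 8*x - 4.
∫_{-1}^{1} of each monomial x^k gives [2/(k+1) if k even, 0 if k odd]. Integrating term-by-term (or equivalently evaluating the antiderivative F(x) = x^6/3 + x^5 - 2*x^4 + x^3/3 + 4*x^2 - 4*x at the endpoints):
  F(1) − F(−1) = -1/3 − (5) = -16/3.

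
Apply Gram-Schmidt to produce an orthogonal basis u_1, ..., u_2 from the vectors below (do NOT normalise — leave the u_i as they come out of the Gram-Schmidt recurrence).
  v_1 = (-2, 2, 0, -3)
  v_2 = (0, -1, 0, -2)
Orthogonal basis:
  u_1 = (-2, 2, 0, -3)
  u_2 = (8/17, -25/17, 0, -22/17)

Apply the Gram-Schmidt recurrence
  u_1 = v_1
  u_i = v_i − Σ_{j<i} ((v_i · u_j) / (u_j · u_j)) · u_j.

Step by step this gives:
  u_1 = (-2, 2, 0, -3)
  u_2 = (8/17, -25/17, 0, -22/17)

Orthogonality check:
  u_2 · u_1 = 0 (should be 0)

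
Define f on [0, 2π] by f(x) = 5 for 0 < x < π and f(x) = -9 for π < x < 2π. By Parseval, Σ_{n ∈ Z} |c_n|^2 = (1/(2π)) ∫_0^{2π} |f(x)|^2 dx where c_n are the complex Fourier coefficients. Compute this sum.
Σ |c_n|^2 = 53

Parseval equates the L^2 energy of f (normalised by 1/(2π)) with the ℓ^2 sum of its Fourier coefficients: (1/(2π)) ∫_0^{2π} |f|^2 = Σ |c_n|^2.
Compute the left side: (1/(2π)) [∫_0^π 5^2 dx + ∫_π^{2π} (-9)^2 dx] = (1/(2π)) · (25π + 81π) = (25 + 81)/2 = 53.
So Σ_{n ∈ Z} |c_n|^2 = 53.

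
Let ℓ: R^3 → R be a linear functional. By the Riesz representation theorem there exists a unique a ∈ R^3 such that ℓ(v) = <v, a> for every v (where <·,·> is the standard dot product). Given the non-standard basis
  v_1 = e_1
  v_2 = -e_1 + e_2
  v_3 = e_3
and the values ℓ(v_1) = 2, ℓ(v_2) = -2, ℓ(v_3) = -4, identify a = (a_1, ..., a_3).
a = (2, 0, -4)

Write a = (a_1, ..., a_3) in the standard basis. For each basis vector v_i, ℓ(v_i) = <v_i, a> is a linear equation in the a_j's. Collect the n equations into a matrix system V a = ℓ, where row i of V is v_i (expressed in the standard basis). Since V is invertible (lower-triangular with 1s on the diagonal, up to permutation), solve by back-substitution:
  V =
[[1, 0, 0],
 [-1, 1, 0],
 [0, 0, 1]]
  V a = (2, -2, -4)
Solving gives a = (2, 0, -4).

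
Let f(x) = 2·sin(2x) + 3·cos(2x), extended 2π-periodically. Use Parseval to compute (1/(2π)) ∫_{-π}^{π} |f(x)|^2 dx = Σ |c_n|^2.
Σ |c_n|^2 = 13/2

Expand |f|^2 and use orthogonality of {sin(nx), cos(mx)} on [-π, π]:
  ∫_{-π}^{π} sin(nx)^2 dx = π, ∫ cos(mx)^2 dx = π, and cross terms integrate to 0.
So ∫_{-π}^{π} f(x)^2 dx = 2^2 · π + 3^2 · π = (4 + 9)π.
Divide by 2π: (4 + 9)/2 = 13/2.
By Parseval, this equals Σ |c_n|^2.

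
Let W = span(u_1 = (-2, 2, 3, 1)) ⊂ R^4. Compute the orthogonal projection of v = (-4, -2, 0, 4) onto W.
proj_W(v) = (-8/9, 8/9, 4/3, 4/9)

Set up U = [u_1 | ... | u_1] ∈ R^(4×1). The projector onto W = col(U) is P = U (U^T U)^(-1) U^T.
Compute U^T U =
  [18],
and U^T v = (8).
Solve U^T U · c = U^T v for the coefficients: c = (4/9). The projection is proj_W(v) = U c.
Check: (v - proj_W(v)) · u_1 = 0  (should be 0).
Result: proj_W(v) = (-8/9, 8/9, 4/3, 4/9).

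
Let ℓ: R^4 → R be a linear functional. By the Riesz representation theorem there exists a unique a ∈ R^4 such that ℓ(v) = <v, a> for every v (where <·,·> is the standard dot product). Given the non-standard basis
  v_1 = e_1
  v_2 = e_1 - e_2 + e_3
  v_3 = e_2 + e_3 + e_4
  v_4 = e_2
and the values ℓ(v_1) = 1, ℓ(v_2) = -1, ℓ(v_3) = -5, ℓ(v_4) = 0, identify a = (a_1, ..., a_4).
a = (1, 0, -2, -3)

Write a = (a_1, ..., a_4) in the standard basis. For each basis vector v_i, ℓ(v_i) = <v_i, a> is a linear equation in the a_j's. Collect the n equations into a matrix system V a = ℓ, where row i of V is v_i (expressed in the standard basis). Since V is invertible (lower-triangular with 1s on the diagonal, up to permutation), solve by back-substitution:
  V =
[[1, 0, 0, 0],
 [1, -1, 1, 0],
 [0, 1, 1, 1],
 [0, 1, 0, 0]]
  V a = (1, -1, -5, 0)
Solving gives a = (1, 0, -2, -3).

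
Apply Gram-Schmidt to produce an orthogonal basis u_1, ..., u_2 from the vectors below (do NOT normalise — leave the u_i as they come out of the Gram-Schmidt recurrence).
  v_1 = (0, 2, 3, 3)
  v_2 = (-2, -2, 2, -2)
Orthogonal basis:
  u_1 = (0, 2, 3, 3)
  u_2 = (-2, -18/11, 28/11, -16/11)

Apply the Gram-Schmidt recurrence
  u_1 = v_1
  u_i = v_i − Σ_{j<i} ((v_i · u_j) / (u_j · u_j)) · u_j.

Step by step this gives:
  u_1 = (0, 2, 3, 3)
  u_2 = (-2, -18/11, 28/11, -16/11)

Orthogonality check:
  u_2 · u_1 = 0 (should be 0)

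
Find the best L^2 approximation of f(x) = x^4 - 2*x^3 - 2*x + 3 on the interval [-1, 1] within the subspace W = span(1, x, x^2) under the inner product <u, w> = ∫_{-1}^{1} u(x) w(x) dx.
g(x) = 6*x^2/7 - 16*x/5 + 102/35

The best approximation g ∈ W is the orthogonal projection of f onto W. Writing g = a_0 + a_1 x + a_2 x^2, the coefficients solve the normal equations G · a = b where
  G_{ij} = <φ_i, φ_j> and b_i = <f, φ_i>, with φ_0 = 1, φ_1 = x, φ_2 = x^2.
G =
  [2, 0, 2/3]
  [0, 2/3, 0]
  [2/3, 0, 2/5],
b = (32/5, -32/15, 16/7).
Solving gives a_0 = 102/35, a_1 = -16/5, a_2 = 6/7, so
  g(x) = 6*x^2/7 - 16*x/5 + 102/35.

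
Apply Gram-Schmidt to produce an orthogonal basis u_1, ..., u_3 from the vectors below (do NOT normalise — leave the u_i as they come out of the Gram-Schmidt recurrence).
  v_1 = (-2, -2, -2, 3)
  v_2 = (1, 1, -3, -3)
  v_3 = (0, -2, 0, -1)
Orthogonal basis:
  u_1 = (-2, -2, -2, 3)
  u_2 = (1/3, 1/3, -11/3, -2)
  u_3 = (26/371, -716/371, 138/371, -368/371)

Apply the Gram-Schmidt recurrence
  u_1 = v_1
  u_i = v_i − Σ_{j<i} ((v_i · u_j) / (u_j · u_j)) · u_j.

Step by step this gives:
  u_1 = (-2, -2, -2, 3)
  u_2 = (1/3, 1/3, -11/3, -2)
  u_3 = (26/371, -716/371, 138/371, -368/371)

Orthogonality check:
  u_2 · u_1 = 0 (should be 0)
  u_3 · u_1 = 0 (should be 0)
  u_3 · u_2 = 0 (should be 0)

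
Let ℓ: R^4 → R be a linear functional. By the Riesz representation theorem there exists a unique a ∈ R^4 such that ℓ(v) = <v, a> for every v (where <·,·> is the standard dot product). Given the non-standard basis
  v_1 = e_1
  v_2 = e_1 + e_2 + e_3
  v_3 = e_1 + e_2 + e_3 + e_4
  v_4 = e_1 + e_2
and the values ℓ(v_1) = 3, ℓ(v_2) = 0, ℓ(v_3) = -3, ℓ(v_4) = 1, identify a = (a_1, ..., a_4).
a = (3, -2, -1, -3)

Write a = (a_1, ..., a_4) in the standard basis. For each basis vector v_i, ℓ(v_i) = <v_i, a> is a linear equation in the a_j's. Collect the n equations into a matrix system V a = ℓ, where row i of V is v_i (expressed in the standard basis). Since V is invertible (lower-triangular with 1s on the diagonal, up to permutation), solve by back-substitution:
  V =
[[1, 0, 0, 0],
 [1, 1, 1, 0],
 [1, 1, 1, 1],
 [1, 1, 0, 0]]
  V a = (3, 0, -3, 1)
Solving gives a = (3, -2, -1, -3).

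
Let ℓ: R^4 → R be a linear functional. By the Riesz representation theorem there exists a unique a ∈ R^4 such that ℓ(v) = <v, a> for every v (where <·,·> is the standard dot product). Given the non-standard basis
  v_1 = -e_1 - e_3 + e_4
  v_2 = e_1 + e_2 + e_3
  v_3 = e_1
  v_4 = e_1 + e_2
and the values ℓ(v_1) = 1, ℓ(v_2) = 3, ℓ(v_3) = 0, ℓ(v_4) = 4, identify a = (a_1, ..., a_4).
a = (0, 4, -1, 0)

Write a = (a_1, ..., a_4) in the standard basis. For each basis vector v_i, ℓ(v_i) = <v_i, a> is a linear equation in the a_j's. Collect the n equations into a matrix system V a = ℓ, where row i of V is v_i (expressed in the standard basis). Since V is invertible (lower-triangular with 1s on the diagonal, up to permutation), solve by back-substitution:
  V =
[[-1, 0, -1, 1],
 [1, 1, 1, 0],
 [1, 0, 0, 0],
 [1, 1, 0, 0]]
  V a = (1, 3, 0, 4)
Solving gives a = (0, 4, -1, 0).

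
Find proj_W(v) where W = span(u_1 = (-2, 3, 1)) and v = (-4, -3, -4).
proj_W(v) = (5/7, -15/14, -5/14)

Set up U = [u_1 | ... | u_1] ∈ R^(3×1). The projector onto W = col(U) is P = U (U^T U)^(-1) U^T.
Compute U^T U =
  [14],
and U^T v = (-5).
Solve U^T U · c = U^T v for the coefficients: c = (-5/14). The projection is proj_W(v) = U c.
Check: (v - proj_W(v)) · u_1 = 0  (should be 0).
Result: proj_W(v) = (5/7, -15/14, -5/14).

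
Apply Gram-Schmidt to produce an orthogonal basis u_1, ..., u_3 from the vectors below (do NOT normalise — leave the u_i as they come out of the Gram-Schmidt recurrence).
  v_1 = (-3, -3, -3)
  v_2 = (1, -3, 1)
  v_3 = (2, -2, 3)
Orthogonal basis:
  u_1 = (-3, -3, -3)
  u_2 = (4/3, -8/3, 4/3)
  u_3 = (-1/2, 0, 1/2)

Apply the Gram-Schmidt recurrence
  u_1 = v_1
  u_i = v_i − Σ_{j<i} ((v_i · u_j) / (u_j · u_j)) · u_j.

Step by step this gives:
  u_1 = (-3, -3, -3)
  u_2 = (4/3, -8/3, 4/3)
  u_3 = (-1/2, 0, 1/2)

Orthogonality check:
  u_2 · u_1 = 0 (should be 0)
  u_3 · u_1 = 0 (should be 0)
  u_3 · u_2 = 0 (should be 0)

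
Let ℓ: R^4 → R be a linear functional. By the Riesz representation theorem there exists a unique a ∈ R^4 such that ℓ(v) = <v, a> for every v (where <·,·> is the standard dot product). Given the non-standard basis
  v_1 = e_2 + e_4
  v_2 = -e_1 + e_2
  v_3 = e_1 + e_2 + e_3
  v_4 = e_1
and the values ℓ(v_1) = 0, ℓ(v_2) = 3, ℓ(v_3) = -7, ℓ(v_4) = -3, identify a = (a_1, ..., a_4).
a = (-3, 0, -4, 0)

Write a = (a_1, ..., a_4) in the standard basis. For each basis vector v_i, ℓ(v_i) = <v_i, a> is a linear equation in the a_j's. Collect the n equations into a matrix system V a = ℓ, where row i of V is v_i (expressed in the standard basis). Since V is invertible (lower-triangular with 1s on the diagonal, up to permutation), solve by back-substitution:
  V =
[[0, 1, 0, 1],
 [-1, 1, 0, 0],
 [1, 1, 1, 0],
 [1, 0, 0, 0]]
  V a = (0, 3, -7, -3)
Solving gives a = (-3, 0, -4, 0).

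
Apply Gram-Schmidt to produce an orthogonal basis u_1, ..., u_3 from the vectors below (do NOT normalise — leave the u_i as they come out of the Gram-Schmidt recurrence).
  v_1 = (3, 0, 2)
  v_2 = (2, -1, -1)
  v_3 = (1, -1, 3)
Orthogonal basis:
  u_1 = (3, 0, 2)
  u_2 = (14/13, -1, -21/13)
  u_3 = (-14/31, -49/31, 21/31)

Apply the Gram-Schmidt recurrence
  u_1 = v_1
  u_i = v_i − Σ_{j<i} ((v_i · u_j) / (u_j · u_j)) · u_j.

Step by step this gives:
  u_1 = (3, 0, 2)
  u_2 = (14/13, -1, -21/13)
  u_3 = (-14/31, -49/31, 21/31)

Orthogonality check:
  u_2 · u_1 = 0 (should be 0)
  u_3 · u_1 = 0 (should be 0)
  u_3 · u_2 = 0 (should be 0)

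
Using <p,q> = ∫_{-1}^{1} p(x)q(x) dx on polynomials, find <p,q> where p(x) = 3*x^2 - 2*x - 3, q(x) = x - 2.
<p,q> = 20/3

Expand the product: p(x)·q(x) = 3*x^3 - 8*x^2 + x + 6.
∫_{-1}^{1} of each monomial x^k gives [2/(k+1) if k even, 0 if k odd]. Integrating term-by-term (or equivalently evaluating the antiderivative F(x) = 3*x^4/4 - 8*x^3/3 + x^2/2 + 6*x at the endpoints):
  F(1) − F(−1) = 55/12 − (-25/12) = 20/3.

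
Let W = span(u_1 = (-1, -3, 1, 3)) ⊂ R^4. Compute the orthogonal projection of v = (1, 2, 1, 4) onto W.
proj_W(v) = (-3/10, -9/10, 3/10, 9/10)

Set up U = [u_1 | ... | u_1] ∈ R^(4×1). The projector onto W = col(U) is P = U (U^T U)^(-1) U^T.
Compute U^T U =
  [20],
and U^T v = (6).
Solve U^T U · c = U^T v for the coefficients: c = (3/10). The projection is proj_W(v) = U c.
Check: (v - proj_W(v)) · u_1 = 0  (should be 0).
Result: proj_W(v) = (-3/10, -9/10, 3/10, 9/10).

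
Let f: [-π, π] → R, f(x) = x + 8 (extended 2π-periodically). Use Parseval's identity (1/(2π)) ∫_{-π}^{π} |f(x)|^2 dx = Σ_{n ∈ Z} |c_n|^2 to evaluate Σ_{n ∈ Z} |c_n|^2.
Σ |c_n|^2 = π^2/3 + 64

Expand and integrate term by term over [-π, π]:
  ∫ (x)^2 dx = 1·(2π^3/3); ∫ 2·1·(8)·x dx = 0 (odd integrand); ∫ 8^2 dx = 64·2π.
So (1/(2π)) ∫_{-π}^{π} (x + 8)^2 dx = 1π^2/3 + 64 = π^2/3 + 64.
Parseval ⇒ Σ |c_n|^2 = π^2/3 + 64.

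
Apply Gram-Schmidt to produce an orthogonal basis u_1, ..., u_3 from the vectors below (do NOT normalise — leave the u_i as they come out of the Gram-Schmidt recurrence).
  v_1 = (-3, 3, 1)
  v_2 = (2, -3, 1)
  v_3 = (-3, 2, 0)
Orthogonal basis:
  u_1 = (-3, 3, 1)
  u_2 = (-4/19, -15/19, 33/19)
  u_3 = (-24/35, -4/7, -12/35)

Apply the Gram-Schmidt recurrence
  u_1 = v_1
  u_i = v_i − Σ_{j<i} ((v_i · u_j) / (u_j · u_j)) · u_j.

Step by step this gives:
  u_1 = (-3, 3, 1)
  u_2 = (-4/19, -15/19, 33/19)
  u_3 = (-24/35, -4/7, -12/35)

Orthogonality check:
  u_2 · u_1 = 0 (should be 0)
  u_3 · u_1 = 0 (should be 0)
  u_3 · u_2 = 0 (should be 0)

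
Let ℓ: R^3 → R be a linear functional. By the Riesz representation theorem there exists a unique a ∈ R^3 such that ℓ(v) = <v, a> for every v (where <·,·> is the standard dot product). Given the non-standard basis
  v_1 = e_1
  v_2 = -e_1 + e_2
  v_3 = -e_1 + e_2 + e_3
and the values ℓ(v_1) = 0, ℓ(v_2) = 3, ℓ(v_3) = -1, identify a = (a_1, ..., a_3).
a = (0, 3, -4)

Write a = (a_1, ..., a_3) in the standard basis. For each basis vector v_i, ℓ(v_i) = <v_i, a> is a linear equation in the a_j's. Collect the n equations into a matrix system V a = ℓ, where row i of V is v_i (expressed in the standard basis). Since V is invertible (lower-triangular with 1s on the diagonal, up to permutation), solve by back-substitution:
  V =
[[1, 0, 0],
 [-1, 1, 0],
 [-1, 1, 1]]
  V a = (0, 3, -1)
Solving gives a = (0, 3, -4).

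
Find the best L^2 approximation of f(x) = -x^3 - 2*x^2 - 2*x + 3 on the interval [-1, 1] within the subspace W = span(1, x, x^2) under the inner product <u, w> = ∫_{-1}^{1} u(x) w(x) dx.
g(x) = -2*x^2 - 13*x/5 + 3

The best approximation g ∈ W is the orthogonal projection of f onto W. Writing g = a_0 + a_1 x + a_2 x^2, the coefficients solve the normal equations G · a = b where
  G_{ij} = <φ_i, φ_j> and b_i = <f, φ_i>, with φ_0 = 1, φ_1 = x, φ_2 = x^2.
G =
  [2, 0, 2/3]
  [0, 2/3, 0]
  [2/3, 0, 2/5],
b = (14/3, -26/15, 6/5).
Solving gives a_0 = 3, a_1 = -13/5, a_2 = -2, so
  g(x) = -2*x^2 - 13*x/5 + 3.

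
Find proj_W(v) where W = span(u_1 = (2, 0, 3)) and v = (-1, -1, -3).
proj_W(v) = (-22/13, 0, -33/13)

Set up U = [u_1 | ... | u_1] ∈ R^(3×1). The projector onto W = col(U) is P = U (U^T U)^(-1) U^T.
Compute U^T U =
  [13],
and U^T v = (-11).
Solve U^T U · c = U^T v for the coefficients: c = (-11/13). The projection is proj_W(v) = U c.
Check: (v - proj_W(v)) · u_1 = 0  (should be 0).
Result: proj_W(v) = (-22/13, 0, -33/13).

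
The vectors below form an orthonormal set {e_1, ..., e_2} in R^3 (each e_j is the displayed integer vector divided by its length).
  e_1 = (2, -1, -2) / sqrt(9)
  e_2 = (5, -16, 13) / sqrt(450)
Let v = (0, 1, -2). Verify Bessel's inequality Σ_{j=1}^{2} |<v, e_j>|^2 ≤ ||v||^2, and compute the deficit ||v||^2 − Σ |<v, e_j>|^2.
Σ |<v, e_j>|^2 = 123/25; ||v||^2 = 5; deficit = 2/25

Write each e_j = u_j / sqrt(<u_j, u_j>) where u_j is the displayed integer vector. Then <v, e_j> = <v, u_j> / sqrt(<u_j, u_j>), so |<v, e_j>|^2 = <v, u_j>^2 / <u_j, u_j>.
Coefficients: <v, e_1> = 3/sqrt(9), <v, e_2> = -42/sqrt(450).
Square and sum: Σ |<v, e_j>|^2 = 123/25.
Compute ||v||^2 = v·v = 5.
Deficit = 5 − 123/25 = 2/25 ≥ 0, confirming Bessel's inequality. (The deficit equals ||v − Σ <v,e_j> e_j||^2, the squared distance from v to span{e_j}.)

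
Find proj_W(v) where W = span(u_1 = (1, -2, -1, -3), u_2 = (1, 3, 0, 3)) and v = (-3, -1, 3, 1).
proj_W(v) = (-318/89, -79/89, 175/89, 96/89)

Set up U = [u_1 | ... | u_2] ∈ R^(4×2). The projector onto W = col(U) is P = U (U^T U)^(-1) U^T.
Compute U^T U =
  [15, -14]
  [-14, 19],
and U^T v = (-7, -3).
Solve U^T U · c = U^T v for the coefficients: c = (-175/89, -143/89). The projection is proj_W(v) = U c.
Check: (v - proj_W(v)) · u_1 = 0  (should be 0).
Check: (v - proj_W(v)) · u_2 = 0  (should be 0).
Result: proj_W(v) = (-318/89, -79/89, 175/89, 96/89).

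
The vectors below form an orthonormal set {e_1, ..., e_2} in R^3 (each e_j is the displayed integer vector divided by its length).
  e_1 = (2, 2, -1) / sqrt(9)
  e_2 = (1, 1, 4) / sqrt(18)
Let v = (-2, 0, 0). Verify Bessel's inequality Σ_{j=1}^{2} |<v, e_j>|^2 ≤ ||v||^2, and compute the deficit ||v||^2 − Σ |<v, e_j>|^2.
Σ |<v, e_j>|^2 = 2; ||v||^2 = 4; deficit = 2

Write each e_j = u_j / sqrt(<u_j, u_j>) where u_j is the displayed integer vector. Then <v, e_j> = <v, u_j> / sqrt(<u_j, u_j>), so |<v, e_j>|^2 = <v, u_j>^2 / <u_j, u_j>.
Coefficients: <v, e_1> = -4/sqrt(9), <v, e_2> = -2/sqrt(18).
Square and sum: Σ |<v, e_j>|^2 = 2.
Compute ||v||^2 = v·v = 4.
Deficit = 4 − 2 = 2 ≥ 0, confirming Bessel's inequality. (The deficit equals ||v − Σ <v,e_j> e_j||^2, the squared distance from v to span{e_j}.)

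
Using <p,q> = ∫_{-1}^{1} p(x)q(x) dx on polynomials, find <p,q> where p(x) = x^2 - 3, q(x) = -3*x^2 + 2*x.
<p,q> = 24/5

Expand the product: p(x)·q(x) = -3*x^4 + 2*x^3 + 9*x^2 - 6*x.
∫_{-1}^{1} of each monomial x^k gives [2/(k+1) if k even, 0 if k odd]. Integrating term-by-term (or equivalently evaluating the antiderivative F(x) = -3*x^5/5 + x^4/2 + 3*x^3 - 3*x^2 at the endpoints):
  F(1) − F(−1) = -1/10 − (-49/10) = 24/5.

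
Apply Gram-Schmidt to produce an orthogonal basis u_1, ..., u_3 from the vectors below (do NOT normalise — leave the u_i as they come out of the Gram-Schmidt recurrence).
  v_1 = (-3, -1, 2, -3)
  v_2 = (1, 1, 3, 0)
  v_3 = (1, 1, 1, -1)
Orthogonal basis:
  u_1 = (-3, -1, 2, -3)
  u_2 = (29/23, 25/23, 65/23, 6/23)
  u_3 = (139/249, 137/249, -92/249, -82/83)

Apply the Gram-Schmidt recurrence
  u_1 = v_1
  u_i = v_i − Σ_{j<i} ((v_i · u_j) / (u_j · u_j)) · u_j.

Step by step this gives:
  u_1 = (-3, -1, 2, -3)
  u_2 = (29/23, 25/23, 65/23, 6/23)
  u_3 = (139/249, 137/249, -92/249, -82/83)

Orthogonality check:
  u_2 · u_1 = 0 (should be 0)
  u_3 · u_1 = 0 (should be 0)
  u_3 · u_2 = 0 (should be 0)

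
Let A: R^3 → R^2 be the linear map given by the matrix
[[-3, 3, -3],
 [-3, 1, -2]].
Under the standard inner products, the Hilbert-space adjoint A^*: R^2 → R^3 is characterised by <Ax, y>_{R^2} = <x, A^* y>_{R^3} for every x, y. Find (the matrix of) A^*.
A^* = A^T =
[[-3, -3],
 [3, 1],
 [-3, -2]]

For real matrices with standard dot products, the defining identity <Ax, y> = <x, A^* y> gives (Ax)^T y = x^T (A^*) y, i.e. x^T A^T y = x^T (A^*) y. Since this holds for all x, y, we must have A^* = A^T. Therefore
A^* =
[[-3, -3],
 [3, 1],
 [-3, -2]].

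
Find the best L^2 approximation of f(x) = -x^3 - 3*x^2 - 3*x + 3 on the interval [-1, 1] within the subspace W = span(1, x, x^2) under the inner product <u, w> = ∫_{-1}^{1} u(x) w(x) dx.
g(x) = -3*x^2 - 18*x/5 + 3

The best approximation g ∈ W is the orthogonal projection of f onto W. Writing g = a_0 + a_1 x + a_2 x^2, the coefficients solve the normal equations G · a = b where
  G_{ij} = <φ_i, φ_j> and b_i = <f, φ_i>, with φ_0 = 1, φ_1 = x, φ_2 = x^2.
G =
  [2, 0, 2/3]
  [0, 2/3, 0]
  [2/3, 0, 2/5],
b = (4, -12/5, 4/5).
Solving gives a_0 = 3, a_1 = -18/5, a_2 = -3, so
  g(x) = -3*x^2 - 18*x/5 + 3.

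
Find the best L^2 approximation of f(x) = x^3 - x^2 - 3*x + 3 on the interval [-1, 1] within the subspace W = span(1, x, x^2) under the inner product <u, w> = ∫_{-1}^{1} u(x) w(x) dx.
g(x) = -x^2 - 12*x/5 + 3

The best approximation g ∈ W is the orthogonal projection of f onto W. Writing g = a_0 + a_1 x + a_2 x^2, the coefficients solve the normal equations G · a = b where
  G_{ij} = <φ_i, φ_j> and b_i = <f, φ_i>, with φ_0 = 1, φ_1 = x, φ_2 = x^2.
G =
  [2, 0, 2/3]
  [0, 2/3, 0]
  [2/3, 0, 2/5],
b = (16/3, -8/5, 8/5).
Solving gives a_0 = 3, a_1 = -12/5, a_2 = -1, so
  g(x) = -x^2 - 12*x/5 + 3.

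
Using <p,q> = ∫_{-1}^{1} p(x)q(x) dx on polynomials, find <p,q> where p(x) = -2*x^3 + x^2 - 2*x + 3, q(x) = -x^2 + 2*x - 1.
<p,q> = -40/3

Expand the product: p(x)·q(x) = 2*x^5 - 5*x^4 + 6*x^3 - 8*x^2 + 8*x - 3.
∫_{-1}^{1} of each monomial x^k gives [2/(k+1) if k even, 0 if k odd]. Integrating term-by-term (or equivalently evaluating the antiderivative F(x) = x^6/3 - x^5 + 3*x^4/2 - 8*x^3/3 + 4*x^2 - 3*x at the endpoints):
  F(1) − F(−1) = -5/6 − (25/2) = -40/3.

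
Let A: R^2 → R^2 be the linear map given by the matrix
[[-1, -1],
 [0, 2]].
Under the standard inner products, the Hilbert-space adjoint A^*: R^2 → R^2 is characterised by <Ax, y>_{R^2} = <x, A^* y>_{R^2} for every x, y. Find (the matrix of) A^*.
A^* = A^T =
[[-1, 0],
 [-1, 2]]

For real matrices with standard dot products, the defining identity <Ax, y> = <x, A^* y> gives (Ax)^T y = x^T (A^*) y, i.e. x^T A^T y = x^T (A^*) y. Since this holds for all x, y, we must have A^* = A^T. Therefore
A^* =
[[-1, 0],
 [-1, 2]].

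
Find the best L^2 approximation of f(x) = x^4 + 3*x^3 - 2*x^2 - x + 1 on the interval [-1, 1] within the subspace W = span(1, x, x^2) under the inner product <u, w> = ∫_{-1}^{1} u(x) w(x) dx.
g(x) = -8*x^2/7 + 4*x/5 + 32/35

The best approximation g ∈ W is the orthogonal projection of f onto W. Writing g = a_0 + a_1 x + a_2 x^2, the coefficients solve the normal equations G · a = b where
  G_{ij} = <φ_i, φ_j> and b_i = <f, φ_i>, with φ_0 = 1, φ_1 = x, φ_2 = x^2.
G =
  [2, 0, 2/3]
  [0, 2/3, 0]
  [2/3, 0, 2/5],
b = (16/15, 8/15, 16/105).
Solving gives a_0 = 32/35, a_1 = 4/5, a_2 = -8/7, so
  g(x) = -8*x^2/7 + 4*x/5 + 32/35.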